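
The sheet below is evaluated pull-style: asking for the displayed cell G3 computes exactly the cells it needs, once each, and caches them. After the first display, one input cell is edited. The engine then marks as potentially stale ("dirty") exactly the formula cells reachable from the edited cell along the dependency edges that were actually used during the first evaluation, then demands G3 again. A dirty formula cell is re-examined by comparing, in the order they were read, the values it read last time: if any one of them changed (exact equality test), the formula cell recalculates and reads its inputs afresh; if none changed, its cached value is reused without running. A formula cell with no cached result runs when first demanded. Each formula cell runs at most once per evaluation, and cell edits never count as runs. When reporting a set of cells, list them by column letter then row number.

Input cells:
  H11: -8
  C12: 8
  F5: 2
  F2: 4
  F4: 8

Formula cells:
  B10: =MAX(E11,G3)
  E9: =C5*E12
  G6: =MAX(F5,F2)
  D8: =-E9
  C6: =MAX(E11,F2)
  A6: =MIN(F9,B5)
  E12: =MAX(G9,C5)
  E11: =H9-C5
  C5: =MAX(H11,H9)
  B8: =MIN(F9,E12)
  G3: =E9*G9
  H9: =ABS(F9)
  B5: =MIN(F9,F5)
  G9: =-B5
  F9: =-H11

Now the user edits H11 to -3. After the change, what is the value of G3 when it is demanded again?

Demanding G3 again yields -18.
Note where the cutoff bites: G9 is checked, finds nothing changed, and keeps its cache.

First demand of the output computes:
  F9 = -(-8) = 8
  B5 = MIN(8, 2) = 2
  G9 = -(2) = -2
  H9 = ABS(8) = 8
  C5 = MAX(-8, 8) = 8
  E12 = MAX(-2, 8) = 8
  E9 = 8 * 8 = 64
  G3 = 64 * -2 = -128

After the edit, cleaning proceeds:
  F9: a read changed (H11 -8->-3) — executes, giving 3.
  B5: a read changed (F9 8->3) — executes, giving 2 — identical to its old value.
  G9: dirty, but its reads are unchanged (B5 unchanged); cached -2 stands.
  H9: a read changed (F9 8->3) — executes, giving 3.
  C5: a read changed (H11 -8->-3; H9 8->3) — executes, giving 3.
  E12: a read changed (C5 8->3) — executes, giving 3.
  E9: a read changed (C5 8->3; E12 8->3) — executes, giving 9.
  G3: a read changed (E9 64->9) — executes, giving -18.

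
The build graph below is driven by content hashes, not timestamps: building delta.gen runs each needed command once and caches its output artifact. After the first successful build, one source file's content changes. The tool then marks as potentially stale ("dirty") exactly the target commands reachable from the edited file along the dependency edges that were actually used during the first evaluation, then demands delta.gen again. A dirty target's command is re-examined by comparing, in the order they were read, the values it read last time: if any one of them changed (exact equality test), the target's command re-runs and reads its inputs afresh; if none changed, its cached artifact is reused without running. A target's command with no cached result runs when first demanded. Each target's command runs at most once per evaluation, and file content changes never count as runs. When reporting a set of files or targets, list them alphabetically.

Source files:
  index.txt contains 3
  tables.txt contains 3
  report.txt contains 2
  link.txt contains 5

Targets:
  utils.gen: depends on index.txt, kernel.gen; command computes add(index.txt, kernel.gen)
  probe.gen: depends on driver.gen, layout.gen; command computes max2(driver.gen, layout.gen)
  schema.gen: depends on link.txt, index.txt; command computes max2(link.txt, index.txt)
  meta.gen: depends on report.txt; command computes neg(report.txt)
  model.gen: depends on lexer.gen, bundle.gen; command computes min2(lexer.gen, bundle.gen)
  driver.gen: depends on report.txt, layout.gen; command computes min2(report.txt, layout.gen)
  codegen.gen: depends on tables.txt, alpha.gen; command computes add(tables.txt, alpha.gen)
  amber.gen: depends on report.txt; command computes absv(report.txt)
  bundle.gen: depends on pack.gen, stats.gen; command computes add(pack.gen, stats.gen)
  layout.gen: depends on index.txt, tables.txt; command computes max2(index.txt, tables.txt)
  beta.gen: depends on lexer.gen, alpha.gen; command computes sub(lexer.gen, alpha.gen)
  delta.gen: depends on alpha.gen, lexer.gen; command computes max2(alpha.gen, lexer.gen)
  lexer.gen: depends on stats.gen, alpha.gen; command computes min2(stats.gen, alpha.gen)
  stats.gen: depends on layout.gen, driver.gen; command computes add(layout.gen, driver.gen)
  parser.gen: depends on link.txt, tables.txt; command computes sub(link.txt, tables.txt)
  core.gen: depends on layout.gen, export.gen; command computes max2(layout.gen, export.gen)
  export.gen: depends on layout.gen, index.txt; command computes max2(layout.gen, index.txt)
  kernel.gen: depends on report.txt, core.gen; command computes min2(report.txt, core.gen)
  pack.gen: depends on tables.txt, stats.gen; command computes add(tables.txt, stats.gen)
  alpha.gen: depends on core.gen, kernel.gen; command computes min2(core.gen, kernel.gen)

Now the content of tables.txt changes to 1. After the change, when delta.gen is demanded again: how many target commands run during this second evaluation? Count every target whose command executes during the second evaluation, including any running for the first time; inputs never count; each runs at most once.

Initial pass — values computed on the first demand:
  layout.gen = max2(3, 3) = 3
  driver.gen = min2(2, 3) = 2
  export.gen = max2(3, 3) = 3
  core.gen = max2(3, 3) = 3
  kernel.gen = min2(2, 3) = 2
  alpha.gen = min2(3, 2) = 2
  stats.gen = add(3, 2) = 5
  lexer.gen = min2(5, 2) = 2
  delta.gen = max2(2, 2) = 2

Second demand — change propagation:
  layout.gen: re-runs because tables.txt 3->1; new result 3 (unchanged).
  driver.gen: re-examined; everything it read last time is the same (report.txt unchanged, layout.gen unchanged) — cache 2 kept, no run.
  export.gen: re-examined; everything it read last time is the same (layout.gen unchanged, index.txt unchanged) — cache 3 kept, no run.
  core.gen: re-examined; everything it read last time is the same (layout.gen unchanged, export.gen unchanged) — cache 3 kept, no run.
  kernel.gen: re-examined; everything it read last time is the same (report.txt unchanged, core.gen unchanged) — cache 2 kept, no run.
  alpha.gen: re-examined; everything it read last time is the same (core.gen unchanged, kernel.gen unchanged) — cache 2 kept, no run.
  stats.gen: re-examined; everything it read last time is the same (layout.gen unchanged, driver.gen unchanged) — cache 5 kept, no run.
  lexer.gen: re-examined; everything it read last time is the same (stats.gen unchanged, alpha.gen unchanged) — cache 2 kept, no run.
  delta.gen: re-examined; everything it read last time is the same (alpha.gen unchanged, lexer.gen unchanged) — cache 2 kept, no run.

The important point: layout.gen recomputes to an identical value, and the output ends up unchanged.

Run set: layout.gen (1 run).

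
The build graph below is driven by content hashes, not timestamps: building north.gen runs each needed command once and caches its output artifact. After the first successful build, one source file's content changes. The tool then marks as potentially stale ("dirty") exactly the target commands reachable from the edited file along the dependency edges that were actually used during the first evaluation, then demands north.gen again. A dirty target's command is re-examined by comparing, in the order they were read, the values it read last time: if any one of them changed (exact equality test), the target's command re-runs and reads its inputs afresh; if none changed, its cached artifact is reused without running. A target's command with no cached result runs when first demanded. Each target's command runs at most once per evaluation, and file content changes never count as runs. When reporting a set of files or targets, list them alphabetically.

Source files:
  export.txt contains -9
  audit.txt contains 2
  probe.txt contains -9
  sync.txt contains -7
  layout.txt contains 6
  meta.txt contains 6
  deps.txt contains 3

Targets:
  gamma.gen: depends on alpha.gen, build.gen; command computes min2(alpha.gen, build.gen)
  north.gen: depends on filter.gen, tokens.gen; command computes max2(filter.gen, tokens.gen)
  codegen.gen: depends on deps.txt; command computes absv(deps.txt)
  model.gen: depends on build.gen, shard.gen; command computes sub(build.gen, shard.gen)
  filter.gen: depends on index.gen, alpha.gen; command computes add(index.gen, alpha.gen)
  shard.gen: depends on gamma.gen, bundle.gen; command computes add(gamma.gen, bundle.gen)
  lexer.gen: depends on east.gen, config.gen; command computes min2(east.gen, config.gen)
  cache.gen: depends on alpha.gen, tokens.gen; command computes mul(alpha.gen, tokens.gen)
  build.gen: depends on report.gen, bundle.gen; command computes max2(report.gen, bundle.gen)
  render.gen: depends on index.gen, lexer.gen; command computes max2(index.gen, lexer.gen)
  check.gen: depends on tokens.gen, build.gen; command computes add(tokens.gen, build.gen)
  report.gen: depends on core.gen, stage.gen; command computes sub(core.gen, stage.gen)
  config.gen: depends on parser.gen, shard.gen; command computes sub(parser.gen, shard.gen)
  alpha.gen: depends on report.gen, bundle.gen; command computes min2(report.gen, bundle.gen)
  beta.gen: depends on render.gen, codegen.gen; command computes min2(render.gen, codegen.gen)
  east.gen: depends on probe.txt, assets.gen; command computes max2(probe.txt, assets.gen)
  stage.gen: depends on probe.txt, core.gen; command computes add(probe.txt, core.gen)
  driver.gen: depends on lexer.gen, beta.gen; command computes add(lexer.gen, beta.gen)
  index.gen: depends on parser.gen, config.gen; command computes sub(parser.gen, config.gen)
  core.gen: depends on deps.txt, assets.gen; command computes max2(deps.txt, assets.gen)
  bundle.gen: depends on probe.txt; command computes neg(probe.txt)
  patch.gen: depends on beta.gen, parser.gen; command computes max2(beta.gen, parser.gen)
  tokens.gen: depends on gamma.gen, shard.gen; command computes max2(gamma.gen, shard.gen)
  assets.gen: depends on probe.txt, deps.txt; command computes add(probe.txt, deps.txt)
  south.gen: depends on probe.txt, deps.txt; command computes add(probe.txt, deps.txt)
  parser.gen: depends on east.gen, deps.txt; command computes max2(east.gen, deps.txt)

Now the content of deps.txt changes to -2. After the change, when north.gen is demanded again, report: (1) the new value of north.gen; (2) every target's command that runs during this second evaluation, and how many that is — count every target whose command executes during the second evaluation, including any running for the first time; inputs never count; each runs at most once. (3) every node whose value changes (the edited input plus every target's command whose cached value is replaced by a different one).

north.gen now evaluates to 27.
Run set: assets.gen, config.gen, core.gen, east.gen, index.gen, parser.gen, report.gen, stage.gen (8 run).
Changed values: assets.gen, config.gen, core.gen, deps.txt, east.gen, parser.gen, stage.gen.
The important point: at build.gen every value read last time is unchanged, so the dirty flag clears without a run.

Initial pass — values computed on the first demand:
  assets.gen = add(-9, 3) = -6
  bundle.gen = neg(-9) = 9
  core.gen = max2(3, -6) = 3
  east.gen = max2(-9, -6) = -6
  parser.gen = max2(-6, 3) = 3
  stage.gen = add(-9, 3) = -6
  report.gen = sub(3, -6) = 9
  alpha.gen = min2(9, 9) = 9
  build.gen = max2(9, 9) = 9
  gamma.gen = min2(9, 9) = 9
  shard.gen = add(9, 9) = 18
  config.gen = sub(3, 18) = -15
  index.gen = sub(3, -15) = 18
  filter.gen = add(18, 9) = 27
  tokens.gen = max2(9, 18) = 18
  north.gen = max2(27, 18) = 27

Second demand — change propagation:
  assets.gen: re-runs because deps.txt 3->-2; new result -11.
  core.gen: re-runs because deps.txt 3->-2; assets.gen -6->-11; new result -2.
  east.gen: re-runs because assets.gen -6->-11; new result -9.
  parser.gen: re-runs because east.gen -6->-9; deps.txt 3->-2; new result -2.
  stage.gen: re-runs because core.gen 3->-2; new result -11.
  report.gen: re-runs because core.gen 3->-2; stage.gen -6->-11; new result 9 (unchanged).
  alpha.gen: re-examined; everything it read last time is the same (report.gen unchanged, bundle.gen unchanged) — cache 9 kept, no run.
  build.gen: re-examined; everything it read last time is the same (report.gen unchanged, bundle.gen unchanged) — cache 9 kept, no run.
  gamma.gen: re-examined; everything it read last time is the same (alpha.gen unchanged, build.gen unchanged) — cache 9 kept, no run.
  shard.gen: re-examined; everything it read last time is the same (gamma.gen unchanged, bundle.gen unchanged) — cache 18 kept, no run.
  config.gen: re-runs because parser.gen 3->-2; new result -20.
  index.gen: re-runs because parser.gen 3->-2; config.gen -15->-20; new result 18 (unchanged).
  filter.gen: re-examined; everything it read last time is the same (index.gen unchanged, alpha.gen unchanged) — cache 27 kept, no run.
  tokens.gen: re-examined; everything it read last time is the same (gamma.gen unchanged, shard.gen unchanged) — cache 18 kept, no run.
  north.gen: re-examined; everything it read last time is the same (filter.gen unchanged, tokens.gen unchanged) — cache 27 kept, no run.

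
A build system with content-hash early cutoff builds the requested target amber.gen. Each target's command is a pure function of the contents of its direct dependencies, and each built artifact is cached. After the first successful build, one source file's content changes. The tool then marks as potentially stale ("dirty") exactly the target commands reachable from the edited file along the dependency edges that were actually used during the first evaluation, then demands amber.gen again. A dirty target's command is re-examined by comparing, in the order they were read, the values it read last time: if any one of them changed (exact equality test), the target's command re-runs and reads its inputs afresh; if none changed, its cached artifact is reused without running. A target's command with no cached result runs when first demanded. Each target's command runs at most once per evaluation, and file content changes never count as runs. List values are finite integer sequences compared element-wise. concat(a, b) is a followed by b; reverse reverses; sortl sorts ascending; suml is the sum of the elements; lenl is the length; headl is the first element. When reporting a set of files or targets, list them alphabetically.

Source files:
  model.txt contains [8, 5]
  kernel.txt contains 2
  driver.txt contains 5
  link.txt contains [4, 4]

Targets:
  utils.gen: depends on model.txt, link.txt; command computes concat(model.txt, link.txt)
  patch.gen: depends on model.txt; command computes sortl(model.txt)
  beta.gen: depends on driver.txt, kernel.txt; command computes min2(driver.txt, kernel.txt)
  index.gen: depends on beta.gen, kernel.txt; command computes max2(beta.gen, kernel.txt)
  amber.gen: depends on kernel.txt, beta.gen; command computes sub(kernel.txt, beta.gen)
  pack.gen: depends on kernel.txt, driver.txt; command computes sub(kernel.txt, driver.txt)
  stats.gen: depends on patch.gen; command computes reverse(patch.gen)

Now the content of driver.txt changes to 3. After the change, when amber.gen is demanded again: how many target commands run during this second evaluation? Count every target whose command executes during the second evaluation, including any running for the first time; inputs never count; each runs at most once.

Target commands that run: beta.gen — 1 in total.
Key observation: the change is absorbed at beta.gen — it re-runs but produces the same value, and the output's value is unchanged.

First evaluation (everything demanded from the output):
  beta.gen = min2(5, 2) = 2
  amber.gen = sub(2, 2) = 0

Propagation after the edit:
  beta.gen: runs — driver.txt 5->3; result 2 (same value as before).
  amber.gen: checked — values it read are unchanged (kernel.txt unchanged, beta.gen unchanged); reused cached 0 without running.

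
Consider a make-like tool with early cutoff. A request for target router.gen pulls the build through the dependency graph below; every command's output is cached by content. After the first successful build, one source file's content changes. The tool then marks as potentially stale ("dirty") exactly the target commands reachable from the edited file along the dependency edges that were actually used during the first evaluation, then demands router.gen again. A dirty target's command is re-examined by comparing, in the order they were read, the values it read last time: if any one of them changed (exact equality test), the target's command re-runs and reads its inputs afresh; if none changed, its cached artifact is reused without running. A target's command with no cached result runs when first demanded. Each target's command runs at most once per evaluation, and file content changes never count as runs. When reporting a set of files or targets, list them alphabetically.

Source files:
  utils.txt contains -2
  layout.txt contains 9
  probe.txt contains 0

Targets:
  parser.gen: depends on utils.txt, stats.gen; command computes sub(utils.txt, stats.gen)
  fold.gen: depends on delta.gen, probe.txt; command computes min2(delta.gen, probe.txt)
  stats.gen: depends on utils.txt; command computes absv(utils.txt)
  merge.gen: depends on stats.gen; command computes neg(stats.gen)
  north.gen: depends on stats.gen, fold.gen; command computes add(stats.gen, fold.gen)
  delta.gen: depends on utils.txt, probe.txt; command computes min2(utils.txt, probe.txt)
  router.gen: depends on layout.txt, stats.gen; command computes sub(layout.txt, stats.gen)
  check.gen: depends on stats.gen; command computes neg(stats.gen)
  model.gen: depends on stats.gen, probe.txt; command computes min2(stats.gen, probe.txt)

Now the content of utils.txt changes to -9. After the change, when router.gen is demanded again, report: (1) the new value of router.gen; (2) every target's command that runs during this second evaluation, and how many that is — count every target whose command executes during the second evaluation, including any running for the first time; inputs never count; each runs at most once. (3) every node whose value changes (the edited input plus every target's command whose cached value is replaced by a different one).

Demanding router.gen again yields 0.
2 target commands run: router.gen, stats.gen.
The nodes whose values change: router.gen, stats.gen, utils.txt.

First demand of the output computes:
  stats.gen = absv(-2) = 2
  router.gen = sub(9, 2) = 7

After the edit, cleaning proceeds:
  stats.gen: a read changed (utils.txt -2->-9) — executes, giving 9.
  router.gen: a read changed (stats.gen 2->9) — executes, giving 0.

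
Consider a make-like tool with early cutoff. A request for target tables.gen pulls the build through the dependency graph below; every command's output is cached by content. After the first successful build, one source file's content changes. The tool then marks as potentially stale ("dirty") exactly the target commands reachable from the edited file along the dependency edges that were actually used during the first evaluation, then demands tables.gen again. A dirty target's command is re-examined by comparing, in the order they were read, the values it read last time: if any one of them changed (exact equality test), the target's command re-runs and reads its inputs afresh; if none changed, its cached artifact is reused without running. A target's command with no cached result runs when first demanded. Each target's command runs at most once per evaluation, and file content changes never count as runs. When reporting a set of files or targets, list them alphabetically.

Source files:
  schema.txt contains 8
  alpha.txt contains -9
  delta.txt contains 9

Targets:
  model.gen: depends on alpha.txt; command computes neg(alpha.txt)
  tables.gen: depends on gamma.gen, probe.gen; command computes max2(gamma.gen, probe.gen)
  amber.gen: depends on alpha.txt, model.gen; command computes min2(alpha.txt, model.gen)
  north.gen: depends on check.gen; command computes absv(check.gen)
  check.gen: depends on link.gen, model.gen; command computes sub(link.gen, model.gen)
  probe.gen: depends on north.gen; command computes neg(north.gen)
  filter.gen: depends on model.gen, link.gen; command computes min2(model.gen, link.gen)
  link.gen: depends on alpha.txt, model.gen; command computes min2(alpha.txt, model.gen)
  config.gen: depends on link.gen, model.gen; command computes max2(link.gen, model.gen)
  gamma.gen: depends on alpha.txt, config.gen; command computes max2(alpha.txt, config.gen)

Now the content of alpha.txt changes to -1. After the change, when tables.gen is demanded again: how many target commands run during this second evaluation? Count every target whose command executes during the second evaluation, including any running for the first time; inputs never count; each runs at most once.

First demand of the output computes:
  model.gen = neg(-9) = 9
  link.gen = min2(-9, 9) = -9
  check.gen = sub(-9, 9) = -18
  config.gen = max2(-9, 9) = 9
  gamma.gen = max2(-9, 9) = 9
  north.gen = absv(-18) = 18
  probe.gen = neg(18) = -18
  tables.gen = max2(9, -18) = 9

After the edit, cleaning proceeds:
  model.gen: a read changed (alpha.txt -9->-1) — executes, giving 1.
  link.gen: a read changed (alpha.txt -9->-1; model.gen 9->1) — executes, giving -1.
  check.gen: a read changed (link.gen -9->-1; model.gen 9->1) — executes, giving -2.
  config.gen: a read changed (link.gen -9->-1; model.gen 9->1) — executes, giving 1.
  gamma.gen: a read changed (alpha.txt -9->-1; config.gen 9->1) — executes, giving 1.
  north.gen: a read changed (check.gen -18->-2) — executes, giving 2.
  probe.gen: a read changed (north.gen 18->2) — executes, giving -2.
  tables.gen: a read changed (gamma.gen 9->1; probe.gen -18->-2) — executes, giving 1.

8 target commands run: check.gen, config.gen, gamma.gen, link.gen, model.gen, north.gen, probe.gen, tables.gen.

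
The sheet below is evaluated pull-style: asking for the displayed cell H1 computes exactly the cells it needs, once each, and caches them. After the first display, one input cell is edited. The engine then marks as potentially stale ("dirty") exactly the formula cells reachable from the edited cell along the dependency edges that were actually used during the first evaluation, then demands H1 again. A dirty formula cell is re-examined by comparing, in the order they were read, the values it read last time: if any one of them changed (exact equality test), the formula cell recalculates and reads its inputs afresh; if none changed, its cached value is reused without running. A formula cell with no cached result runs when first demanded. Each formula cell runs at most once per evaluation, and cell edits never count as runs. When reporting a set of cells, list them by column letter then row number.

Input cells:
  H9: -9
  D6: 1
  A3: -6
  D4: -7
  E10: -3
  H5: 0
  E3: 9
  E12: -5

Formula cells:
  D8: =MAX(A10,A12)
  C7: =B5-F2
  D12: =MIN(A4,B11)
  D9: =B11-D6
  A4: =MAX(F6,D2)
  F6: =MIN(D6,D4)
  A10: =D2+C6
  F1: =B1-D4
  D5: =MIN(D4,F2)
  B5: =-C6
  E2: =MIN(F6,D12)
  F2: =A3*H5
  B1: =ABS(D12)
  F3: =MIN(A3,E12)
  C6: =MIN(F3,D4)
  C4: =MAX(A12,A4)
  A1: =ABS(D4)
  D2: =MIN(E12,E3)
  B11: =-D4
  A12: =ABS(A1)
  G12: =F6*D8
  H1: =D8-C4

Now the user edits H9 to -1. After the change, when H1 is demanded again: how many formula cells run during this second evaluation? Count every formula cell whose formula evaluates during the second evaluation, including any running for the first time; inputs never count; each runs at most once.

First demand of the output computes:
  A1 = ABS(-7) = 7
  A12 = ABS(7) = 7
  D2 = MIN(-5, 9) = -5
  F3 = MIN(-6, -5) = -6
  C6 = MIN(-6, -7) = -7
  A10 = -5 + -7 = -12
  D8 = MAX(-12, 7) = 7
  F6 = MIN(1, -7) = -7
  A4 = MAX(-7, -5) = -5
  C4 = MAX(7, -5) = 7
  H1 = 7 - 7 = 0

After the edit, cleaning proceeds:
  no node depends on H9 at all; the second demand re-runs nothing.

Note the shortcut — nothing in the graph depends on H9 at all, so no recomputation happens.

0 formula cells run: none.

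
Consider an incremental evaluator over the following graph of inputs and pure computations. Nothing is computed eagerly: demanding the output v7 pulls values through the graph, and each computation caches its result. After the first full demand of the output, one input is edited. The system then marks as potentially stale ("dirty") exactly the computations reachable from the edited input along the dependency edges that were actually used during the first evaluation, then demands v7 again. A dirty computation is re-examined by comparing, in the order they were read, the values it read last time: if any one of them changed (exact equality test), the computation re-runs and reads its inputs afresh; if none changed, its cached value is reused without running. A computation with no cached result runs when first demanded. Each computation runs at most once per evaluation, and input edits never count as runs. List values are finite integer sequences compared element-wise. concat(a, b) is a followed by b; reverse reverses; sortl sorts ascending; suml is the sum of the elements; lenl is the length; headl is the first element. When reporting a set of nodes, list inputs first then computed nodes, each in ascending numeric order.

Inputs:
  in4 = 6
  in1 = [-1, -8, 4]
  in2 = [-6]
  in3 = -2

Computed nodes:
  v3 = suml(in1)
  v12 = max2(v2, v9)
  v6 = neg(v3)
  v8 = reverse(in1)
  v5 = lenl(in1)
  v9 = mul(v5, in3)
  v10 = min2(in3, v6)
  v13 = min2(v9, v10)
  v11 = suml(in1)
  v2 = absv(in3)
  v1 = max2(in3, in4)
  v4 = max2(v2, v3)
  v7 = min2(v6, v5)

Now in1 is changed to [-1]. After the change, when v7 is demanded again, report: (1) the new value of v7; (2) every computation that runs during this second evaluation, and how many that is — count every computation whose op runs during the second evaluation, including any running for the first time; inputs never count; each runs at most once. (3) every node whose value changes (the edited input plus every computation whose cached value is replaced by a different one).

v7 now evaluates to 1.
Run set: v3, v5, v6, v7 (4 run).
Changed values: in1, v3, v5, v6, v7.

Initial pass — values computed on the first demand:
  v3 = suml([-1, -8, 4]) = -5
  v5 = lenl([-1, -8, 4]) = 3
  v6 = neg(-5) = 5
  v7 = min2(5, 3) = 3

Second demand — change propagation:
  v3: re-runs because in1 [-1, -8, 4]->[-1]; new result -1.
  v5: re-runs because in1 [-1, -8, 4]->[-1]; new result 1.
  v6: re-runs because v3 -5->-1; new result 1.
  v7: re-runs because v6 5->1; v5 3->1; new result 1.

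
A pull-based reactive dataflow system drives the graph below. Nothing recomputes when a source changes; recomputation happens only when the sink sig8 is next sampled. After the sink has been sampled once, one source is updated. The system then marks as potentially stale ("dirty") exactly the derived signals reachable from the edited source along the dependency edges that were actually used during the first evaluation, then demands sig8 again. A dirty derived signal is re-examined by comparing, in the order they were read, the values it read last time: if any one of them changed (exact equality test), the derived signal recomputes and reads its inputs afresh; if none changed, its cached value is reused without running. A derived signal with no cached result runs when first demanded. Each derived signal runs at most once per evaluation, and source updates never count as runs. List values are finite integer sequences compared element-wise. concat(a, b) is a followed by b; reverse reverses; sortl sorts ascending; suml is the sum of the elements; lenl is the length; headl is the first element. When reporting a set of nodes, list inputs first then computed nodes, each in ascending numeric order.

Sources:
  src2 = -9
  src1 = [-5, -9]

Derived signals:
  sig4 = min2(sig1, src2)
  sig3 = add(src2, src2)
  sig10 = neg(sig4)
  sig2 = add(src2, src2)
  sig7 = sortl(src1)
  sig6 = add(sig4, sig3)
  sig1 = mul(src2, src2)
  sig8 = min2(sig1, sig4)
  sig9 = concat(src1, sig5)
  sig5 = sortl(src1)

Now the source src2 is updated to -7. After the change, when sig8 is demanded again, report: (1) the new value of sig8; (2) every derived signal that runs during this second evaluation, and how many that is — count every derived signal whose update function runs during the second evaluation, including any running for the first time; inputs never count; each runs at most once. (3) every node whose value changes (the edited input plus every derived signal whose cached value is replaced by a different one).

New value of sig8: -7.
Derived signals that run: sig1, sig4, sig8 — 3 in total.
Values that change: src2, sig1, sig4, sig8.

First evaluation (everything demanded from the output):
  sig1 = mul(-9, -9) = 81
  sig4 = min2(81, -9) = -9
  sig8 = min2(81, -9) = -9

Propagation after the edit:
  sig1: runs — src2 -9->-7; src2 -9->-7; result 49.
  sig4: runs — sig1 81->49; src2 -9->-7; result -7.
  sig8: runs — sig1 81->49; sig4 -9->-7; result -7.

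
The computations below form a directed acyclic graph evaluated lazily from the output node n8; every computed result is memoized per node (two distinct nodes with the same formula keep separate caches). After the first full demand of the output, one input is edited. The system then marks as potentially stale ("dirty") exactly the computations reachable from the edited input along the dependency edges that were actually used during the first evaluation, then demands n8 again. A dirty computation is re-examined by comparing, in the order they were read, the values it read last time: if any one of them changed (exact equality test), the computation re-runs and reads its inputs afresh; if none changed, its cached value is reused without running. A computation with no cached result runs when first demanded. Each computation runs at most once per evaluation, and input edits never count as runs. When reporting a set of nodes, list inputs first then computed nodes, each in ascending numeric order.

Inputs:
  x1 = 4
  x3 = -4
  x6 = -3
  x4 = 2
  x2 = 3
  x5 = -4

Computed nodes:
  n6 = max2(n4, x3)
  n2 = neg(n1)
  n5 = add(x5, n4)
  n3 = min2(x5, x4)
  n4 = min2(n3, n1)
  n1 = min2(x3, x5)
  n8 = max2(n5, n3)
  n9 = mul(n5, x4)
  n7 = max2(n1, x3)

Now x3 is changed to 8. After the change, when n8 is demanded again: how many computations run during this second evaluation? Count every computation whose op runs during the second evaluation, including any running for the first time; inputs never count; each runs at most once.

First demand of the output computes:
  n1 = min2(-4, -4) = -4
  n3 = min2(-4, 2) = -4
  n4 = min2(-4, -4) = -4
  n5 = add(-4, -4) = -8
  n8 = max2(-8, -4) = -4

After the edit, cleaning proceeds:
  n1: a read changed (x3 -4->8) — executes, giving -4 — identical to its old value.
  n4: dirty, but its reads are unchanged (n3 unchanged, n1 unchanged); cached -4 stands.
  n5: dirty, but its reads are unchanged (x5 unchanged, n4 unchanged); cached -8 stands.
  n8: dirty, but its reads are unchanged (n5 unchanged, n3 unchanged); cached -4 stands.

Note the absorption at n1: it re-runs yet its value is the same, leaving the output's value untouched.

1 computations run: n1.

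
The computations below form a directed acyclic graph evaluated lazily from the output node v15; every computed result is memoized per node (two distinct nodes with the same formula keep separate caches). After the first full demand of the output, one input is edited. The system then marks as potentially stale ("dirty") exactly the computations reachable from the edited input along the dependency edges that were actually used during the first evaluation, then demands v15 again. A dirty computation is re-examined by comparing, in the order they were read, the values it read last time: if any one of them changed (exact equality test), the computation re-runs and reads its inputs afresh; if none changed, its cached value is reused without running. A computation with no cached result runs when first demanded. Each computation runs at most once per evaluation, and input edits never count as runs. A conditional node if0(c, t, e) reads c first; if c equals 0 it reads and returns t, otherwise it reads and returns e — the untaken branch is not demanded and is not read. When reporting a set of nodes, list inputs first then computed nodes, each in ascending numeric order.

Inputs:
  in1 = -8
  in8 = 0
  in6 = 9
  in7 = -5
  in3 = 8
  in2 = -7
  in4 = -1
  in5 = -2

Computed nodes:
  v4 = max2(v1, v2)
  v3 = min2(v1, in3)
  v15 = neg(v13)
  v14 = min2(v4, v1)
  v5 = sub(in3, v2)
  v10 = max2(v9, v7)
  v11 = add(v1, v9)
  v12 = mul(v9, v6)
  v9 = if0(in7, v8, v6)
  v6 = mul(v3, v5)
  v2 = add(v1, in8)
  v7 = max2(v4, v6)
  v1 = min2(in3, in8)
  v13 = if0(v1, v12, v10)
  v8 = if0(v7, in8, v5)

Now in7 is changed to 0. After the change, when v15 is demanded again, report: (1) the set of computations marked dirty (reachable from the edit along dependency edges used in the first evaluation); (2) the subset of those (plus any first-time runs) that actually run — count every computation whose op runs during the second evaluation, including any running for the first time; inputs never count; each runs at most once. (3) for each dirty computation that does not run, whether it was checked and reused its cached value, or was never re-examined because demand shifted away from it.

First demand of the output computes:
  v1 = min2(8, 0) = 0
  v2 = add(0, 0) = 0
  v3 = min2(0, 8) = 0
  v5 = sub(8, 0) = 8
  v6 = mul(0, 8) = 0
  v9 = if0(in7=-5 -> else branch v6) = 0
  v12 = mul(0, 0) = 0
  v13 = if0(v1=0 -> then branch v12) = 0
  v15 = neg(0) = 0

After the edit, cleaning proceeds:
  v4: had never run; runs now, result 0.
  v7: had never run; runs now, result 0.
  v8: had never run; runs now, result 0.
  v9: a read changed (in7 -5->0) — executes, giving 0 — identical to its old value.
  v12: dirty, but its reads are unchanged (v9 unchanged, v6 unchanged); cached 0 stands.
  v13: dirty, but its reads are unchanged (v1 unchanged, v12 unchanged); cached 0 stands.
  v15: dirty, but its reads are unchanged (v13 unchanged); cached 0 stands.

Note the branch switch — v4, v7, v8 had no cache and run now for the first time.

The edit dirties: v9, v12, v13, v15.
4 computations run: v4, v7, v8, v9.
Cache hits after checking: v12, v13, v15.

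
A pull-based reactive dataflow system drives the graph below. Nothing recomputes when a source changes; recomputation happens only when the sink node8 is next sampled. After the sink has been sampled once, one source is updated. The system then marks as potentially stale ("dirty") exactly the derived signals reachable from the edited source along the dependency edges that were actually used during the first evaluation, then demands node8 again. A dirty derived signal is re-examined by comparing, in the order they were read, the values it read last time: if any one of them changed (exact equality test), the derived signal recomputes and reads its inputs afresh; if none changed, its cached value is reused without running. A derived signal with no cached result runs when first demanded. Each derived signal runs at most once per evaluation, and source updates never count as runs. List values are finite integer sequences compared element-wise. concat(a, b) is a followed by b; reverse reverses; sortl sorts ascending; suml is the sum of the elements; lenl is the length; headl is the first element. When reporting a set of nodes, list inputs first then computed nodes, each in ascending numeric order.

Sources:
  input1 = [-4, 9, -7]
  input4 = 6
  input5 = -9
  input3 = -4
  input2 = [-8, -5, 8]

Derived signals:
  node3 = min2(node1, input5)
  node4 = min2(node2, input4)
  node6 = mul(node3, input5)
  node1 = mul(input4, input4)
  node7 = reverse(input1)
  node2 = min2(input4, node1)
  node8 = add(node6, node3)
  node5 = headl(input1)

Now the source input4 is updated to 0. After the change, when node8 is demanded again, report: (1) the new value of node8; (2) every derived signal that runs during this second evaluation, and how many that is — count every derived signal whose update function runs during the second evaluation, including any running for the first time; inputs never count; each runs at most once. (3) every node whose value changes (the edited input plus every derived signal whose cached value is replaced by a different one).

New value of node8: 72.
Derived signals that run: node1, node3 — 2 in total.
Values that change: input4, node1.
Key observation: the change is absorbed at node3 — it re-runs but produces the same value, and the output's value is unchanged.

First evaluation (everything demanded from the output):
  node1 = mul(6, 6) = 36
  node3 = min2(36, -9) = -9
  node6 = mul(-9, -9) = 81
  node8 = add(81, -9) = 72

Propagation after the edit:
  node1: runs — input4 6->0; input4 6->0; result 0.
  node3: runs — node1 36->0; result -9 (same value as before).
  node6: checked — values it read are unchanged (node3 unchanged, input5 unchanged); reused cached 81 without running.
  node8: checked — values it read are unchanged (node6 unchanged, node3 unchanged); reused cached 72 without running.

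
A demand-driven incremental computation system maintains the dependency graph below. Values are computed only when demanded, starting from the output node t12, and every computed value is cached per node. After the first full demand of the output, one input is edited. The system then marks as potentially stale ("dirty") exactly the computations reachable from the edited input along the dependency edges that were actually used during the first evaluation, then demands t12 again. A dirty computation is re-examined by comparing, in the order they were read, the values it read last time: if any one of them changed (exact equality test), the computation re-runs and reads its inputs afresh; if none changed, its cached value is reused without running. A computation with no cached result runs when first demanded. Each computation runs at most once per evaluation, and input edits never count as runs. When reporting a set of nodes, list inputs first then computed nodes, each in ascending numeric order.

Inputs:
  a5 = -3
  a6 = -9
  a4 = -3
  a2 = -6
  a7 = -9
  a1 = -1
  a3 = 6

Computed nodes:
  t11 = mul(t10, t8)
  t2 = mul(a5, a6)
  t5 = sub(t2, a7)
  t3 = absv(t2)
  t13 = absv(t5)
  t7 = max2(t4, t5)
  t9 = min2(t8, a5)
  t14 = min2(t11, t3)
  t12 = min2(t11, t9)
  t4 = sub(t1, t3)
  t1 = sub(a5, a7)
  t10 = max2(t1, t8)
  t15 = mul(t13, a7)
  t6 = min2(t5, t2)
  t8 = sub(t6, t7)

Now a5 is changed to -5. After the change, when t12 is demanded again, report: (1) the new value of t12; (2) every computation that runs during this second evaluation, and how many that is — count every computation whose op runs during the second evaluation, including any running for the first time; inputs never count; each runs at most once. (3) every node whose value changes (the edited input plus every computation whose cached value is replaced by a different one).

First evaluation (everything demanded from the output):
  t1 = sub(-3, -9) = 6
  t2 = mul(-3, -9) = 27
  t3 = absv(27) = 27
  t4 = sub(6, 27) = -21
  t5 = sub(27, -9) = 36
  t6 = min2(36, 27) = 27
  t7 = max2(-21, 36) = 36
  t8 = sub(27, 36) = -9
  t9 = min2(-9, -3) = -9
  t10 = max2(6, -9) = 6
  t11 = mul(6, -9) = -54
  t12 = min2(-54, -9) = -54

Propagation after the edit:
  t1: runs — a5 -3->-5; result 4.
  t2: runs — a5 -3->-5; result 45.
  t3: runs — t2 27->45; result 45.
  t4: runs — t1 6->4; t3 27->45; result -41.
  t5: runs — t2 27->45; result 54.
  t6: runs — t5 36->54; t2 27->45; result 45.
  t7: runs — t4 -21->-41; t5 36->54; result 54.
  t8: runs — t6 27->45; t7 36->54; result -9 (same value as before).
  t9: runs — a5 -3->-5; result -9 (same value as before).
  t10: runs — t1 6->4; result 4.
  t11: runs — t10 6->4; result -36.
  t12: runs — t11 -54->-36; result -36.

New value of t12: -36.
Computations that run: t1, t2, t3, t4, t5, t6, t7, t8, t9, t10, t11, t12 — 12 in total.
Values that change: a5, t1, t2, t3, t4, t5, t6, t7, t10, t11, t12.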